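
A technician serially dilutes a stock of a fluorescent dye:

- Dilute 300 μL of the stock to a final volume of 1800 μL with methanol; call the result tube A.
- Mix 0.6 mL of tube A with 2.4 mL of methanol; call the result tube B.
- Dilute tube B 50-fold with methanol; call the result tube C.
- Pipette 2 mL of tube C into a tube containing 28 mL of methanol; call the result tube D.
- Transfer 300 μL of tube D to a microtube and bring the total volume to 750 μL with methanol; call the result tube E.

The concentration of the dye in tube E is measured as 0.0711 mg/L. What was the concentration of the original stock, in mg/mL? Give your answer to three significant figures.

Step 1: 300 μL brought to 1800 μL → factor 1800/300 = 6
Step 2: 0.6 mL + 2.4 mL = 3 mL total → factor 3/0.6 = 5
Step 3: 50-fold → factor 50
Step 4: 2 mL + 28 mL = 30 mL total → factor 30/2 = 15
Step 5: 300 μL brought to 750 μL → factor 750/300 = 2.5
Overall dilution factor = 6 × 5 × 50 × 15 × 2.5 = 56250
Stock = 0.0711 mg/L × 56250 = 3999 mg/L = 4.00 mg/mL

4.00 mg/mL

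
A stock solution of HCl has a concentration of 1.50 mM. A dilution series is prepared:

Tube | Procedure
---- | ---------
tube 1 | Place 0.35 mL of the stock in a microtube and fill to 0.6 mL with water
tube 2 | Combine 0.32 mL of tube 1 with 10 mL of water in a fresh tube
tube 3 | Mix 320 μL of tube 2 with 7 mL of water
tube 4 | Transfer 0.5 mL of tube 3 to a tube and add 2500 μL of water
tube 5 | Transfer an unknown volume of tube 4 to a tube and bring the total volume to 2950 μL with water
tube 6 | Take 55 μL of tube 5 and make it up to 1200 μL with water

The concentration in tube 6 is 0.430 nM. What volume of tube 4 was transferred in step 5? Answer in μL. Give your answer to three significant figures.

140 μL

Step 1: 0.35 mL brought to 0.6 mL → factor 0.6/0.35 = 1.7143
Step 2: 0.32 mL + 10 mL = 10.32 mL total → factor 10.32/0.32 = 32.25
Step 3: 320 μL + 7 mL = 7320 μL total → factor 7320/320 = 22.875
Step 4: 0.5 mL + 2500 μL = 3 mL total → factor 3/0.5 = 6
Step 5: v brought to 2950 μL → factor = 2950 μL/v
Step 6: 55 μL brought to 1200 μL → factor 1200/55 = 21.818
Product of known-step factors = 1.6556 × 10^5
Overall factor = 1.50 mM / (0.430 nM) = 3.4884 × 10^6
Step-5 factor = 3.4884 × 10^6 / 1.6556 × 10^5 = 21.071
v = 2950 μL / 21.071 = 140 μL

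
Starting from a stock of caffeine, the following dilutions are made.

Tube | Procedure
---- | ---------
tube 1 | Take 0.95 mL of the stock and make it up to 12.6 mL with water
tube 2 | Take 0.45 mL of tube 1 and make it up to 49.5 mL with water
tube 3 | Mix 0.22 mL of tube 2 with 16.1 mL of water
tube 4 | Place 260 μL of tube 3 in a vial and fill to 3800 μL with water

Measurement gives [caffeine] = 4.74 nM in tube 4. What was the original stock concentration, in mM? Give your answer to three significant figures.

7.50 mM

Step 1: 0.95 mL brought to 12.6 mL → factor 12.6/0.95 = 13.263
Step 2: 0.45 mL brought to 49.5 mL → factor 49.5/0.45 = 110
Step 3: 0.22 mL + 16.1 mL = 16.32 mL total → factor 16.32/0.22 = 74.182
Step 4: 260 μL brought to 3800 μL → factor 3800/260 = 14.615
Overall dilution factor = 13.263 × 110 × 74.182 × 14.615 = 1.5818 × 10^6
Stock = 4.74 nM × 1.5818 × 10^6 = 7.498 × 10^6 nM = 7.50 mM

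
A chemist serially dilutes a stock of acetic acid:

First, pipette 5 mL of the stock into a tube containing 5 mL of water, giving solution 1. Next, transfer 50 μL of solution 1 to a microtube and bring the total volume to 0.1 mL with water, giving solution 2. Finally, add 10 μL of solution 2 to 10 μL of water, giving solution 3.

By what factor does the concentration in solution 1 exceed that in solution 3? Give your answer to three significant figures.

Step 1: 5 mL + 5 mL = 10 mL total → factor 10/5 = 2
Step 2: 50 μL brought to 0.1 mL → factor 100/50 = 2
Step 3: 10 μL + 10 μL = 20 μL total → factor 20/10 = 2
Dilution factor to solution 1 = 2; to solution 3 = 8
[solution 1]/[solution 3] = (factor to solution 3)/(factor to solution 1) = 8/2 = 4.00

4.00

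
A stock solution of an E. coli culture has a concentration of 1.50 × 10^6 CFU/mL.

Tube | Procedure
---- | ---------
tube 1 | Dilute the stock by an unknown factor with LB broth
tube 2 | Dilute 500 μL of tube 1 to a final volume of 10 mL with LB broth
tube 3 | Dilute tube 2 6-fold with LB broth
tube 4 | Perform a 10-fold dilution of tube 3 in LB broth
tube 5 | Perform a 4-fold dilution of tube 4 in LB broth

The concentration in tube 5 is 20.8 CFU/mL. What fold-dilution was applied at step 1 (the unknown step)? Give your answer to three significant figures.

Step 1: unknown factor x
Step 2: 500 μL brought to 10 mL → factor 10000/500 = 20
Step 3: 6-fold → factor 6
Step 4: 10-fold → factor 10
Step 5: 4-fold → factor 4
Product of known-step factors = 4800
Overall factor = 1.50 × 10^6 CFU/mL / (20.8 CFU/mL) = 72115
x = 72115 / 4800 = 15.0

15.0-fold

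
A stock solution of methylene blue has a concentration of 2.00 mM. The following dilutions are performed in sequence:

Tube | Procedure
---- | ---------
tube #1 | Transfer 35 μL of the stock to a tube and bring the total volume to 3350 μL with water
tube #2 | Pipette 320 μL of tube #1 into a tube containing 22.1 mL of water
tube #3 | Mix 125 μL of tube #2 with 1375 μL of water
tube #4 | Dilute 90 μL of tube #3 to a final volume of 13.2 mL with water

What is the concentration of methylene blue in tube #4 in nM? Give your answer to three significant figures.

0.169 nM

Step 1: 35 μL brought to 3350 μL → factor 3350/35 = 95.714
Step 2: 320 μL + 22.1 mL = 22420 μL total → factor 22420/320 = 70.062
Step 3: 125 μL + 1375 μL = 1500 μL total → factor 1500/125 = 12
Step 4: 90 μL brought to 13.2 mL → factor 13200/90 = 146.67
Dilution factor through tube #4 = 95.714 × 70.062 × 12 × 146.67 = 1.1803 × 10^7
[tube #4] = 2.00 mM / 1.1803 × 10^7 = 1.695 × 10^-7 mM = 0.169 nM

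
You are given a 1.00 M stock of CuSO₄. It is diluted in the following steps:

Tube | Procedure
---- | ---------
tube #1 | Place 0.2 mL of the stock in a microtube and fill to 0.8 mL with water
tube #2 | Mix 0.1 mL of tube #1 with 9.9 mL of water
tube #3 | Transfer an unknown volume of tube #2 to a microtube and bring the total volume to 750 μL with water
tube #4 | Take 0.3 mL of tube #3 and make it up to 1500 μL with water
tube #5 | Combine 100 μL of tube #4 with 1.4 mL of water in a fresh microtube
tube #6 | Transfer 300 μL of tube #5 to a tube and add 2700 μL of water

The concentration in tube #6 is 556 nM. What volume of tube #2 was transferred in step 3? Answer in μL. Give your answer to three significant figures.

Step 1: 0.2 mL brought to 0.8 mL → factor 0.8/0.2 = 4
Step 2: 0.1 mL + 9.9 mL = 10 mL total → factor 10/0.1 = 100
Step 3: v brought to 750 μL → factor = 750 μL/v
Step 4: 0.3 mL brought to 1500 μL → factor 1.5/0.3 = 5
Step 5: 100 μL + 1.4 mL = 1500 μL total → factor 1500/100 = 15
Step 6: 300 μL + 2700 μL = 3000 μL total → factor 3000/300 = 10
Product of known-step factors = 3 × 10^5
Overall factor = 1.00 M / (556 nM) = 1.7986 × 10^6
Step-3 factor = 1.7986 × 10^6 / 3 × 10^5 = 5.9952
v = 750 μL / 5.9952 = 125 μL

125 μL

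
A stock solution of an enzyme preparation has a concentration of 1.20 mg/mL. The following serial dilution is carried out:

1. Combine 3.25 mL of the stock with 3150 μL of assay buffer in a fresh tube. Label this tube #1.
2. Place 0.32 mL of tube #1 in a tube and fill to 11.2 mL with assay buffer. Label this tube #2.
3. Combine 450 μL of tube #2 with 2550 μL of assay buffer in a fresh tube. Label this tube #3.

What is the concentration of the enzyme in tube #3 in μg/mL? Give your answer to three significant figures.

2.61 μg/mL

Step 1: 3.25 mL + 3150 μL = 6.4 mL total → factor 6.4/3.25 = 1.9692
Step 2: 0.32 mL brought to 11.2 mL → factor 11.2/0.32 = 35
Step 3: 450 μL + 2550 μL = 3000 μL total → factor 3000/450 = 6.6667
Overall dilution factor = 1.9692 × 35 × 6.6667 = 459.49
Final = 1.20 mg/mL / 459.49 = 0.002612 mg/mL = 2.61 μg/mL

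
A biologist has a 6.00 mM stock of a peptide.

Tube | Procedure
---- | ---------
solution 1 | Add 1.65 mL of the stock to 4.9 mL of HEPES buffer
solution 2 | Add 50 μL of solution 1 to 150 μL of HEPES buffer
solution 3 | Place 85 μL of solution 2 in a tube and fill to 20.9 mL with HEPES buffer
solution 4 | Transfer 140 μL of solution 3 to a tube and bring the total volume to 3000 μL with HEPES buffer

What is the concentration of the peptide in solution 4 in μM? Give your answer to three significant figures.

Step 1: 1.65 mL + 4.9 mL = 6.55 mL total → factor 6.55/1.65 = 3.9697
Step 2: 50 μL + 150 μL = 200 μL total → factor 200/50 = 4
Step 3: 85 μL brought to 20.9 mL → factor 20900/85 = 245.88
Step 4: 140 μL brought to 3000 μL → factor 3000/140 = 21.429
Overall dilution factor = 3.9697 × 4 × 245.88 × 21.429 = 83664
Final = 6.00 mM / 83664 = 7.172 × 10^-5 mM = 0.0717 μM

0.0717 μM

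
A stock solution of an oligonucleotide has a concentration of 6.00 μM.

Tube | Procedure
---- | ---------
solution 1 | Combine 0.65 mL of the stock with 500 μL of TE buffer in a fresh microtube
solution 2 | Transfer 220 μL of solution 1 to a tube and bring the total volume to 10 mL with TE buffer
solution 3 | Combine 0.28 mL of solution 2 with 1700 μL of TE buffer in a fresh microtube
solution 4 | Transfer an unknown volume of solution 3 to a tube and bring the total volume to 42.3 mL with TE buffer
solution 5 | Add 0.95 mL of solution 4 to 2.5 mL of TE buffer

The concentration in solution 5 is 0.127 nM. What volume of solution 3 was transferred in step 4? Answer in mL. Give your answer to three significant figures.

Step 1: 0.65 mL + 500 μL = 1.15 mL total → factor 1.15/0.65 = 1.7692
Step 2: 220 μL brought to 10 mL → factor 10000/220 = 45.455
Step 3: 0.28 mL + 1700 μL = 1.98 mL total → factor 1.98/0.28 = 7.0714
Step 4: v brought to 42.3 mL → factor = 42.3 mL/v
Step 5: 0.95 mL + 2.5 mL = 3.45 mL total → factor 3.45/0.95 = 3.6316
Product of known-step factors = 2065.2
Overall factor = 6.00 μM / (0.127 nM) = 47244
Step-4 factor = 47244 / 2065.2 = 22.876
v = 42.3 mL / 22.876 = 1.85 mL

1.85 mL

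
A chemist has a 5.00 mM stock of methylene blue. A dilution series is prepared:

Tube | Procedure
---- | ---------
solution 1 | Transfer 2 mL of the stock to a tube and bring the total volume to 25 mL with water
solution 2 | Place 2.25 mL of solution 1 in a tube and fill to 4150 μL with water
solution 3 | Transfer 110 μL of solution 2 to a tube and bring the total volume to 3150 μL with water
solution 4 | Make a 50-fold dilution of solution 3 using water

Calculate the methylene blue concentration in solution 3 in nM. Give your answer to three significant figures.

Step 1: 2 mL brought to 25 mL → factor 25/2 = 12.5
Step 2: 2.25 mL brought to 4150 μL → factor 4.15/2.25 = 1.8444
Step 3: 110 μL brought to 3150 μL → factor 3150/110 = 28.636
Dilution factor through solution 3 = 12.5 × 1.8444 × 28.636 = 660.23
[solution 3] = 5.00 mM / 660.23 = 0.007573 mM = 7.57 × 10^3 nM

7.57 × 10^3 nM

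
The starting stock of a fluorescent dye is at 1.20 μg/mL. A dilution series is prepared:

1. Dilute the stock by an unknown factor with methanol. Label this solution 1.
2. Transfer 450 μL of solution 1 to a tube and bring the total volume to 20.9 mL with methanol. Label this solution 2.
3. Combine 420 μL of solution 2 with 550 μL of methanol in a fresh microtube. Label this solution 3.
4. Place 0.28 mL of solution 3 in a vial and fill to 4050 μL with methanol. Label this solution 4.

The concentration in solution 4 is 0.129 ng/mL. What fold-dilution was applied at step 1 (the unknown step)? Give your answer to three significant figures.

6.00-fold

Step 1: unknown factor x
Step 2: 450 μL brought to 20.9 mL → factor 20900/450 = 46.444
Step 3: 420 μL + 550 μL = 970 μL total → factor 970/420 = 2.3095
Step 4: 0.28 mL brought to 4050 μL → factor 4.05/0.28 = 14.464
Product of known-step factors = 1551.5
Overall factor = 1.20 μg/mL / (0.129 ng/mL) = 9302.3
x = 9302.3 / 1551.5 = 6.00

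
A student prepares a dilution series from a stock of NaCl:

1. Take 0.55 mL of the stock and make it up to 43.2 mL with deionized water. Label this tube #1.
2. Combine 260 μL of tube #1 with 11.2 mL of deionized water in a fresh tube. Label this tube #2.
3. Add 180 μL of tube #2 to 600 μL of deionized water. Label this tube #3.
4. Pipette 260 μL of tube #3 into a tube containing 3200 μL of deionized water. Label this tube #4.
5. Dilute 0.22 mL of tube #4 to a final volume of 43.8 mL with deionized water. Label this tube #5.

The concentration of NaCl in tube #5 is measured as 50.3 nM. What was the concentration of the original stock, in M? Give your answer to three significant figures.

Step 1: 0.55 mL brought to 43.2 mL → factor 43.2/0.55 = 78.545
Step 2: 260 μL + 11.2 mL = 11460 μL total → factor 11460/260 = 44.077
Step 3: 180 μL + 600 μL = 780 μL total → factor 780/180 = 4.3333
Step 4: 260 μL + 3200 μL = 3460 μL total → factor 3460/260 = 13.308
Step 5: 0.22 mL brought to 43.8 mL → factor 43.8/0.22 = 199.09
Overall dilution factor = 78.545 × 44.077 × 4.3333 × 13.308 × 199.09 = 3.9747 × 10^7
Stock = 50.3 nM × 3.9747 × 10^7 = 1.999 × 10^9 nM = 2.00 M

2.00 M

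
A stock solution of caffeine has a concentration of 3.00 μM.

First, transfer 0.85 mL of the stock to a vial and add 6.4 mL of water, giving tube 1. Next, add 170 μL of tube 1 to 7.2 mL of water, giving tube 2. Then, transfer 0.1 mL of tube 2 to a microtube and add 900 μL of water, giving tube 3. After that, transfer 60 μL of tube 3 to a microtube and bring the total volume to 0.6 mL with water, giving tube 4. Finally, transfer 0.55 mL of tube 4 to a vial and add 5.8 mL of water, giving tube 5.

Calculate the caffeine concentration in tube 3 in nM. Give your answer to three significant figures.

0.811 nM

Step 1: 0.85 mL + 6.4 mL = 7.25 mL total → factor 7.25/0.85 = 8.5294
Step 2: 170 μL + 7.2 mL = 7370 μL total → factor 7370/170 = 43.353
Step 3: 0.1 mL + 900 μL = 1 mL total → factor 1/0.1 = 10
Dilution factor through tube 3 = 8.5294 × 43.353 × 10 = 3697.8
[tube 3] = 3.00 μM / 3697.8 = 0.0008113 μM = 0.811 nM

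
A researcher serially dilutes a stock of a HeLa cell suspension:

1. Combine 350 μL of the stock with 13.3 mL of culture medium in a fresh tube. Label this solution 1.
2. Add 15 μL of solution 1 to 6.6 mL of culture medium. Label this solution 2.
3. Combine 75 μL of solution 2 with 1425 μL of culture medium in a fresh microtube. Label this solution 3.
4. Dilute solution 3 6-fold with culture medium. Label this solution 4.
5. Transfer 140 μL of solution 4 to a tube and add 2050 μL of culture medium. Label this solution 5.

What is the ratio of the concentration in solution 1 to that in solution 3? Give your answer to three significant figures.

Step 1: 350 μL + 13.3 mL = 13650 μL total → factor 13650/350 = 39
Step 2: 15 μL + 6.6 mL = 6615 μL total → factor 6615/15 = 441
Step 3: 75 μL + 1425 μL = 1500 μL total → factor 1500/75 = 20
Dilution factor to solution 1 = 39; to solution 3 = 3.4398 × 10^5
[solution 1]/[solution 3] = (factor to solution 3)/(factor to solution 1) = 3.4398 × 10^5/39 = 8.82 × 10^3

8.82 × 10^3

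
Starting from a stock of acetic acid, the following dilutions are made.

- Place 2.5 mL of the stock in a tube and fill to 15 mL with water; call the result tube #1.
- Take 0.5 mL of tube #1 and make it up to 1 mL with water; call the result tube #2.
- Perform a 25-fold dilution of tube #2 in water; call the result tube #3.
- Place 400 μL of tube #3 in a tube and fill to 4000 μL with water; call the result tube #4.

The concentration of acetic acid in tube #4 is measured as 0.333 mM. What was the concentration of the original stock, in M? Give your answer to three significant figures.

Step 1: 2.5 mL brought to 15 mL → factor 15/2.5 = 6
Step 2: 0.5 mL brought to 1 mL → factor 1/0.5 = 2
Step 3: 25-fold → factor 25
Step 4: 400 μL brought to 4000 μL → factor 4000/400 = 10
Overall dilution factor = 6 × 2 × 25 × 10 = 3000
Stock = 0.333 mM × 3000 = 999.0 mM = 0.999 M

0.999 M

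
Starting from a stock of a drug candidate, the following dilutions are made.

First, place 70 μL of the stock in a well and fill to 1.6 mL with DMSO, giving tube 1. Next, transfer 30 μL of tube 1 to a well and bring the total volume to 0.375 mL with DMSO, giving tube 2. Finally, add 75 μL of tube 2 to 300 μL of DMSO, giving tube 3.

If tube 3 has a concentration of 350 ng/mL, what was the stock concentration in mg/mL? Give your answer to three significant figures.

Step 1: 70 μL brought to 1.6 mL → factor 1600/70 = 22.857
Step 2: 30 μL brought to 0.375 mL → factor 375/30 = 12.5
Step 3: 75 μL + 300 μL = 375 μL total → factor 375/75 = 5
Overall dilution factor = 22.857 × 12.5 × 5 = 1428.6
Stock = 350 ng/mL × 1428.6 = 5.000 × 10^5 ng/mL = 0.500 mg/mL

0.500 mg/mL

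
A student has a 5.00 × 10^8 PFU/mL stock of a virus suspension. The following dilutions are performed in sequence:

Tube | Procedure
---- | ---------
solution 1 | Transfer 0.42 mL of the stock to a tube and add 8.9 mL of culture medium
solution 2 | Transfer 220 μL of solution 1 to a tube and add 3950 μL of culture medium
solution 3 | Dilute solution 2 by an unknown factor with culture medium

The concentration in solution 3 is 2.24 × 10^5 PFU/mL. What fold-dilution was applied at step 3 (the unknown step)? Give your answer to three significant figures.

Step 1: 0.42 mL + 8.9 mL = 9.32 mL total → factor 9.32/0.42 = 22.19
Step 2: 220 μL + 3950 μL = 4170 μL total → factor 4170/220 = 18.955
Step 3: unknown factor x
Product of known-step factors = 420.61
Overall factor = 5.00 × 10^8 PFU/mL / (2.24 × 10^5 PFU/mL) = 2232.1
x = 2232.1 / 420.61 = 5.31

5.31-fold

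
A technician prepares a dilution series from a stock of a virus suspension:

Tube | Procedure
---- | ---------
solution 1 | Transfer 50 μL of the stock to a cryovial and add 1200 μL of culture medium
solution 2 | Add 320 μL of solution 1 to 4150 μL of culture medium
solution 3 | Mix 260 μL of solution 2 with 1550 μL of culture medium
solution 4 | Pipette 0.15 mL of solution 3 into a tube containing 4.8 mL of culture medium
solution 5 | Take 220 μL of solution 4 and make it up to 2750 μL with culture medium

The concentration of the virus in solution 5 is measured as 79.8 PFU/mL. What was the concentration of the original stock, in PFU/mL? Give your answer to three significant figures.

Step 1: 50 μL + 1200 μL = 1250 μL total → factor 1250/50 = 25
Step 2: 320 μL + 4150 μL = 4470 μL total → factor 4470/320 = 13.969
Step 3: 260 μL + 1550 μL = 1810 μL total → factor 1810/260 = 6.9615
Step 4: 0.15 mL + 4.8 mL = 4.95 mL total → factor 4.95/0.15 = 33
Step 5: 220 μL brought to 2750 μL → factor 2750/220 = 12.5
Overall dilution factor = 25 × 13.969 × 6.9615 × 33 × 12.5 = 1.0028 × 10^6
Stock = 79.8 PFU/mL × 1.0028 × 10^6 = 8.00 × 10^7 PFU/mL

8.00 × 10^7 PFU/mL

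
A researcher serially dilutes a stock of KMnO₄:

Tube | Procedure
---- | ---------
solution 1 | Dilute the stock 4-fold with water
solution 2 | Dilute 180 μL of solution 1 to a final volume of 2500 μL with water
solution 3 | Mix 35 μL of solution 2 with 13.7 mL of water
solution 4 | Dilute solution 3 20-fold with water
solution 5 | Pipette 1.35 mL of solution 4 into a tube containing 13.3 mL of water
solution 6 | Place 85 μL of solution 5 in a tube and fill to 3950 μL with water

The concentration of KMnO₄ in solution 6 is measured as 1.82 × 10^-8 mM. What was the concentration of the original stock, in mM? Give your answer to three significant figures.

Step 1: 4-fold → factor 4
Step 2: 180 μL brought to 2500 μL → factor 2500/180 = 13.889
Step 3: 35 μL + 13.7 mL = 13735 μL total → factor 13735/35 = 392.43
Step 4: 20-fold → factor 20
Step 5: 1.35 mL + 13.3 mL = 14.65 mL total → factor 14.65/1.35 = 10.852
Step 6: 85 μL brought to 3950 μL → factor 3950/85 = 46.471
Overall dilution factor = 4 × 13.889 × 392.43 × 20 × 10.852 × 46.471 = 2.1989 × 10^8
Stock = 1.82 × 10^-8 mM × 2.1989 × 10^8 = 4.00 mM

4.00 mM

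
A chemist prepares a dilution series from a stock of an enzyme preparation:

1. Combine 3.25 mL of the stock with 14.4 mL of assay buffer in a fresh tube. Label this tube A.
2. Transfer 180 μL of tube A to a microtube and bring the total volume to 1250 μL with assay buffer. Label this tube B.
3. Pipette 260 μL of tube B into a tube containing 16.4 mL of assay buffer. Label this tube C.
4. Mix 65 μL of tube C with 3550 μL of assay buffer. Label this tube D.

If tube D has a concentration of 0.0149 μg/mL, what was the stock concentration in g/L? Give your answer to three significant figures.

Step 1: 3.25 mL + 14.4 mL = 17.65 mL total → factor 17.65/3.25 = 5.4308
Step 2: 180 μL brought to 1250 μL → factor 1250/180 = 6.9444
Step 3: 260 μL + 16.4 mL = 16660 μL total → factor 16660/260 = 64.077
Step 4: 65 μL + 3550 μL = 3615 μL total → factor 3615/65 = 55.615
Overall dilution factor = 5.4308 × 6.9444 × 64.077 × 55.615 = 1.344 × 10^5
Stock = 0.0149 μg/mL × 1.344 × 10^5 = 2003 μg/mL = 2.00 g/L

2.00 g/L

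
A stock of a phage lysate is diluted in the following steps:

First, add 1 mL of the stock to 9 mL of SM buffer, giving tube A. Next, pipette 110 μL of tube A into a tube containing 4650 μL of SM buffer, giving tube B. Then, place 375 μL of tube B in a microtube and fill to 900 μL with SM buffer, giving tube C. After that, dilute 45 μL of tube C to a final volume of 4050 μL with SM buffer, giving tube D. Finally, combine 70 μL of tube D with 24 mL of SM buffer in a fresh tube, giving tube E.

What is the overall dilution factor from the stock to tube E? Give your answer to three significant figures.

3.21 × 10^7

Step 1: 1 mL + 9 mL = 10 mL total → factor 10/1 = 10
Step 2: 110 μL + 4650 μL = 4760 μL total → factor 4760/110 = 43.273
Step 3: 375 μL brought to 900 μL → factor 900/375 = 2.4
Step 4: 45 μL brought to 4050 μL → factor 4050/45 = 90
Step 5: 70 μL + 24 mL = 24070 μL total → factor 24070/70 = 343.86
Overall dilution factor = 10 × 43.273 × 2.4 × 90 × 343.86 = 3.214 × 10^7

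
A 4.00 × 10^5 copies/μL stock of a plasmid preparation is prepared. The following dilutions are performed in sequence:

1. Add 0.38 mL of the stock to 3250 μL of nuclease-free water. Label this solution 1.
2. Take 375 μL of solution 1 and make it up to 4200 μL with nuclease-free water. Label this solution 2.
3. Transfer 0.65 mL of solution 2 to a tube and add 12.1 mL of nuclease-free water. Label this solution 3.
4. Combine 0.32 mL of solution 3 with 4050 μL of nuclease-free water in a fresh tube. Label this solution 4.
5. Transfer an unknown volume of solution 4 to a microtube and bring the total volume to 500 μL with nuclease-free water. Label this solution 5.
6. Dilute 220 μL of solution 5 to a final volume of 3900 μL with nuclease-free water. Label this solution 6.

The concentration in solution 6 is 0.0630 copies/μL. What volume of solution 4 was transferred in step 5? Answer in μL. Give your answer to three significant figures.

40.0 μL

Step 1: 0.38 mL + 3250 μL = 3.63 mL total → factor 3.63/0.38 = 9.5526
Step 2: 375 μL brought to 4200 μL → factor 4200/375 = 11.2
Step 3: 0.65 mL + 12.1 mL = 12.75 mL total → factor 12.75/0.65 = 19.615
Step 4: 0.32 mL + 4050 μL = 4.37 mL total → factor 4.37/0.32 = 13.656
Step 5: v brought to 500 μL → factor = 500 μL/v
Step 6: 220 μL brought to 3900 μL → factor 3900/220 = 17.727
Product of known-step factors = 5.0806 × 10^5
Overall factor = 4.00 × 10^5 copies/μL / (0.0630 copies/μL) = 6.3492 × 10^6
Step-5 factor = 6.3492 × 10^6 / 5.0806 × 10^5 = 12.497
v = 500 μL / 12.497 = 40.0 μL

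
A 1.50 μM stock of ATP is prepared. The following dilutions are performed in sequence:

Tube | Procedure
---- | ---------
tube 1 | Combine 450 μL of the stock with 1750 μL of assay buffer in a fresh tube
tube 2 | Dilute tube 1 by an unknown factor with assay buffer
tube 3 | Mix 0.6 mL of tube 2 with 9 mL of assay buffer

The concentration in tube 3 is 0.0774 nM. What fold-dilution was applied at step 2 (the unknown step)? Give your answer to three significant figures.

248-fold

Step 1: 450 μL + 1750 μL = 2200 μL total → factor 2200/450 = 4.8889
Step 2: unknown factor x
Step 3: 0.6 mL + 9 mL = 9.6 mL total → factor 9.6/0.6 = 16
Product of known-step factors = 78.222
Overall factor = 1.50 μM / (0.0774 nM) = 19380
x = 19380 / 78.222 = 248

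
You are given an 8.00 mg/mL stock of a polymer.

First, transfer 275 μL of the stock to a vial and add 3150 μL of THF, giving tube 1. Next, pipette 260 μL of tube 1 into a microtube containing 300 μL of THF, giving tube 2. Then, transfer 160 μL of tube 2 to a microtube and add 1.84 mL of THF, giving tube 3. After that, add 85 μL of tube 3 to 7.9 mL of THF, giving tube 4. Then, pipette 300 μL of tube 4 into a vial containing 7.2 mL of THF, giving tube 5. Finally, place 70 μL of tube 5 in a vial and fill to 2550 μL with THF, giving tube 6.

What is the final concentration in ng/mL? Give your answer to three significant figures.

Step 1: 275 μL + 3150 μL = 3425 μL total → factor 3425/275 = 12.455
Step 2: 260 μL + 300 μL = 560 μL total → factor 560/260 = 2.1538
Step 3: 160 μL + 1.84 mL = 2000 μL total → factor 2000/160 = 12.5
Step 4: 85 μL + 7.9 mL = 7985 μL total → factor 7985/85 = 93.941
Step 5: 300 μL + 7.2 mL = 7500 μL total → factor 7500/300 = 25
Step 6: 70 μL brought to 2550 μL → factor 2550/70 = 36.429
Overall dilution factor = 12.455 × 2.1538 × 12.5 × 93.941 × 25 × 36.429 = 2.8687 × 10^7
Final = 8.00 mg/mL / 2.8687 × 10^7 = 2.789 × 10^-7 mg/mL = 0.279 ng/mL

0.279 ng/mL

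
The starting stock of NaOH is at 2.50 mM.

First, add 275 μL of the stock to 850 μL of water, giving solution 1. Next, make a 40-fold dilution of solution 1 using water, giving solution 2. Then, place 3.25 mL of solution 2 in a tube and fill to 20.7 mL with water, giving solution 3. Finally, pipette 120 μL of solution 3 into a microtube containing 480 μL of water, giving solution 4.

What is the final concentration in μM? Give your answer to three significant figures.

0.480 μM

Step 1: 275 μL + 850 μL = 1125 μL total → factor 1125/275 = 4.0909
Step 2: 40-fold → factor 40
Step 3: 3.25 mL brought to 20.7 mL → factor 20.7/3.25 = 6.3692
Step 4: 120 μL + 480 μL = 600 μL total → factor 600/120 = 5
Overall dilution factor = 4.0909 × 40 × 6.3692 × 5 = 5211.2
Final = 2.50 mM / 5211.2 = 0.0004797 mM = 0.480 μM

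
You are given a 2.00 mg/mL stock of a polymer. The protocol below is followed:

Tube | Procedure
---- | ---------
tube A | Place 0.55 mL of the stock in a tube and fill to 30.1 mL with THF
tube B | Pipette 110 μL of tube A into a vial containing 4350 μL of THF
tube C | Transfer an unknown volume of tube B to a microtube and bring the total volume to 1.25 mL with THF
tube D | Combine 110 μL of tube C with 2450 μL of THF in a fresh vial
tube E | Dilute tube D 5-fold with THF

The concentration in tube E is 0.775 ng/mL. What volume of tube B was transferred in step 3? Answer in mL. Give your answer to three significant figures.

0.125 mL

Step 1: 0.55 mL brought to 30.1 mL → factor 30.1/0.55 = 54.727
Step 2: 110 μL + 4350 μL = 4460 μL total → factor 4460/110 = 40.545
Step 3: v brought to 1.25 mL → factor = 1.25 mL/v
Step 4: 110 μL + 2450 μL = 2560 μL total → factor 2560/110 = 23.273
Step 5: 5-fold → factor 5
Product of known-step factors = 2.582 × 10^5
Overall factor = 2.00 mg/mL / (0.775 ng/mL) = 2.5806 × 10^6
Step-3 factor = 2.5806 × 10^6 / 2.582 × 10^5 = 9.9946
v = 1.25 mL / 9.9946 = 0.125 mL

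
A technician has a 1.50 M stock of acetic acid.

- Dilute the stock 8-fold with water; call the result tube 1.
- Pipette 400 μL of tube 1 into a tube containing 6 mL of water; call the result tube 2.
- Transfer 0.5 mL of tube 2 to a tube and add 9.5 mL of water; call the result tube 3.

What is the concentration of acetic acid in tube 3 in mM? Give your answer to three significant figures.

0.586 mM

Step 1: 8-fold → factor 8
Step 2: 400 μL + 6 mL = 6400 μL total → factor 6400/400 = 16
Step 3: 0.5 mL + 9.5 mL = 10 mL total → factor 10/0.5 = 20
Overall dilution factor = 8 × 16 × 20 = 2560
Final = 1.50 M / 2560 = 0.0005859 M = 0.586 mM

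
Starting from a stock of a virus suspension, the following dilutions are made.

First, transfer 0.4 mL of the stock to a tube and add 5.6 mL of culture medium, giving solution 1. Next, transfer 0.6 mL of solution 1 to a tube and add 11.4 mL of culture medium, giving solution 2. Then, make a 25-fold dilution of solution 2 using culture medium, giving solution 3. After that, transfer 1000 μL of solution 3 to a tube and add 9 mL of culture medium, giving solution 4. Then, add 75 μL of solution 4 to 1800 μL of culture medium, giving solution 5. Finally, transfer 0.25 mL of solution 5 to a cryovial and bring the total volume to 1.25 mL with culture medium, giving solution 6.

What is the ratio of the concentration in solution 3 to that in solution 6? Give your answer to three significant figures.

Step 1: 0.4 mL + 5.6 mL = 6 mL total → factor 6/0.4 = 15
Step 2: 0.6 mL + 11.4 mL = 12 mL total → factor 12/0.6 = 20
Step 3: 25-fold → factor 25
Step 4: 1000 μL + 9 mL = 10000 μL total → factor 10000/1000 = 10
Step 5: 75 μL + 1800 μL = 1875 μL total → factor 1875/75 = 25
Step 6: 0.25 mL brought to 1.25 mL → factor 1.25/0.25 = 5
Dilution factor to solution 3 = 7500; to solution 6 = 9.375 × 10^6
[solution 3]/[solution 6] = (factor to solution 6)/(factor to solution 3) = 9.375 × 10^6/7500 = 1.25 × 10^3

1.25 × 10^3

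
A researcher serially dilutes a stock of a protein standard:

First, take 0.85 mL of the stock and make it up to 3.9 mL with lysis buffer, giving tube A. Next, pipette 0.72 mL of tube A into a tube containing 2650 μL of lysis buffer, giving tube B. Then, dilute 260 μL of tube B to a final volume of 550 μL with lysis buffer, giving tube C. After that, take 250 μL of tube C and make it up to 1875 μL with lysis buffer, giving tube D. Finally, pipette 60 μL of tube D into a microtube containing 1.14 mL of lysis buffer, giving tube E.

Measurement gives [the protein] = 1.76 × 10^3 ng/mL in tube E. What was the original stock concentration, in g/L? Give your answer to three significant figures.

Step 1: 0.85 mL brought to 3.9 mL → factor 3.9/0.85 = 4.5882
Step 2: 0.72 mL + 2650 μL = 3.37 mL total → factor 3.37/0.72 = 4.6806
Step 3: 260 μL brought to 550 μL → factor 550/260 = 2.1154
Step 4: 250 μL brought to 1875 μL → factor 1875/250 = 7.5
Step 5: 60 μL + 1.14 mL = 1200 μL total → factor 1200/60 = 20
Overall dilution factor = 4.5882 × 4.6806 × 2.1154 × 7.5 × 20 = 6814.3
Stock = 1.76 × 10^3 ng/mL × 6814.3 = 1.199 × 10^7 ng/mL = 12.0 g/L

12.0 g/L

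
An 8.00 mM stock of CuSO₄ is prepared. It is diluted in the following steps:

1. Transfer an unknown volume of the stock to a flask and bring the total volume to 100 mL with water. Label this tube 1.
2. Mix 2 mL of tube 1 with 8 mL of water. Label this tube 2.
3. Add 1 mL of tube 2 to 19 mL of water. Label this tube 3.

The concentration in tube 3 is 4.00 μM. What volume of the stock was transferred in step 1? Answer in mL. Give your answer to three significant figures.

Step 1: v brought to 100 mL → factor = 100 mL/v
Step 2: 2 mL + 8 mL = 10 mL total → factor 10/2 = 5
Step 3: 1 mL + 19 mL = 20 mL total → factor 20/1 = 20
Product of known-step factors = 100
Overall factor = 8.00 mM / (4.00 μM) = 2000
Step-1 factor = 2000 / 100 = 20
v = 100 mL / 20 = 5.00 mL

5.00 mL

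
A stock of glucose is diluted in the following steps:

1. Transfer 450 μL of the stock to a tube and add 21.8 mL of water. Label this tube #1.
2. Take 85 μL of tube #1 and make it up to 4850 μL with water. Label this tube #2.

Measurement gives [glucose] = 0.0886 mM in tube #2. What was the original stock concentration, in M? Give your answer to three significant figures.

Step 1: 450 μL + 21.8 mL = 22250 μL total → factor 22250/450 = 49.444
Step 2: 85 μL brought to 4850 μL → factor 4850/85 = 57.059
Overall dilution factor = 49.444 × 57.059 = 2821.2
Stock = 0.0886 mM × 2821.2 = 250.0 mM = 0.250 M

0.250 M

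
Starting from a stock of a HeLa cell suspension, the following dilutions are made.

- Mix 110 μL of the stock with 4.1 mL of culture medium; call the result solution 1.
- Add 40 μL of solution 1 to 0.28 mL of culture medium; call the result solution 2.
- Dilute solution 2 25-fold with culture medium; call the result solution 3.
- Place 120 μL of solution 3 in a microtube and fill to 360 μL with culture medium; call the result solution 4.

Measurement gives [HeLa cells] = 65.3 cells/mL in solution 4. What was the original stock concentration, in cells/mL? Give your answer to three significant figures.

Step 1: 110 μL + 4.1 mL = 4210 μL total → factor 4210/110 = 38.273
Step 2: 40 μL + 0.28 mL = 320 μL total → factor 320/40 = 8
Step 3: 25-fold → factor 25
Step 4: 120 μL brought to 360 μL → factor 360/120 = 3
Overall dilution factor = 38.273 × 8 × 25 × 3 = 22964
Stock = 65.3 cells/mL × 22964 = 1.50 × 10^6 cells/mL

1.50 × 10^6 cells/mL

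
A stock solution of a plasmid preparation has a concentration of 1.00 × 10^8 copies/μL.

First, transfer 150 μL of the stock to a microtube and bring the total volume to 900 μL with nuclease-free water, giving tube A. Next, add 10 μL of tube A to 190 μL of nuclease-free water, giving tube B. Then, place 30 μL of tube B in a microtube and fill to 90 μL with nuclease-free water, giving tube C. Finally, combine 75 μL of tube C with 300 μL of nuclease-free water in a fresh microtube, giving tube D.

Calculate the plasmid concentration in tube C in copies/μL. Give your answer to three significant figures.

2.78 × 10^5 copies/μL

Step 1: 150 μL brought to 900 μL → factor 900/150 = 6
Step 2: 10 μL + 190 μL = 200 μL total → factor 200/10 = 20
Step 3: 30 μL brought to 90 μL → factor 90/30 = 3
Dilution factor through tube C = 6 × 20 × 3 = 360
[tube C] = 1.00 × 10^8 copies/μL / 360 = 2.78 × 10^5 copies/μL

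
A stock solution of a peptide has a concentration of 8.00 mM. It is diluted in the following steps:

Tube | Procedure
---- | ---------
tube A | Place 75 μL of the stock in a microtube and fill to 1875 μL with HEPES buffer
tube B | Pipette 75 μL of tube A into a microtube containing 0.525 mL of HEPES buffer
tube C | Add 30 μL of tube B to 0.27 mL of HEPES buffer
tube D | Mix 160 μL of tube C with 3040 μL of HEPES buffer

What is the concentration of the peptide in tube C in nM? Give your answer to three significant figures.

Step 1: 75 μL brought to 1875 μL → factor 1875/75 = 25
Step 2: 75 μL + 0.525 mL = 600 μL total → factor 600/75 = 8
Step 3: 30 μL + 0.27 mL = 300 μL total → factor 300/30 = 10
Dilution factor through tube C = 25 × 8 × 10 = 2000
[tube C] = 8.00 mM / 2000 = 0.004000 mM = 4.00 × 10^3 nM

4.00 × 10^3 nM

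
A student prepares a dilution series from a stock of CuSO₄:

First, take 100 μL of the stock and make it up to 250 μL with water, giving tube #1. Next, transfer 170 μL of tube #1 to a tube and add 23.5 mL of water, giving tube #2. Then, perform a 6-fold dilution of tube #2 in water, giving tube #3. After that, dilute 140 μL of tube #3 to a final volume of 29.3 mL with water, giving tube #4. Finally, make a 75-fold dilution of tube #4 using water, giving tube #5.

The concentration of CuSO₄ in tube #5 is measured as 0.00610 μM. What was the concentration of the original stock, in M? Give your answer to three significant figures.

0.200 M

Step 1: 100 μL brought to 250 μL → factor 250/100 = 2.5
Step 2: 170 μL + 23.5 mL = 23670 μL total → factor 23670/170 = 139.24
Step 3: 6-fold → factor 6
Step 4: 140 μL brought to 29.3 mL → factor 29300/140 = 209.29
Step 5: 75-fold → factor 75
Overall dilution factor = 2.5 × 139.24 × 6 × 209.29 × 75 = 3.2782 × 10^7
Stock = 0.00610 μM × 3.2782 × 10^7 = 2.000 × 10^5 μM = 0.200 M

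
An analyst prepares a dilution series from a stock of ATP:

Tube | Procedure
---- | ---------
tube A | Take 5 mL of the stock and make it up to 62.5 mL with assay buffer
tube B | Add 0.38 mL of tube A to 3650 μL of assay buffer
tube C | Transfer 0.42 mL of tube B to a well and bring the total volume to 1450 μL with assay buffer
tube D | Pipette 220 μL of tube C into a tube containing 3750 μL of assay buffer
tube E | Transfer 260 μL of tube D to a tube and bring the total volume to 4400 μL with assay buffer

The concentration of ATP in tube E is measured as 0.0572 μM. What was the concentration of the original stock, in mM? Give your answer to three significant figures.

7.99 mM

Step 1: 5 mL brought to 62.5 mL → factor 62.5/5 = 12.5
Step 2: 0.38 mL + 3650 μL = 4.03 mL total → factor 4.03/0.38 = 10.605
Step 3: 0.42 mL brought to 1450 μL → factor 1.45/0.42 = 3.4524
Step 4: 220 μL + 3750 μL = 3970 μL total → factor 3970/220 = 18.045
Step 5: 260 μL brought to 4400 μL → factor 4400/260 = 16.923
Overall dilution factor = 12.5 × 10.605 × 3.4524 × 18.045 × 16.923 = 1.3976 × 10^5
Stock = 0.0572 μM × 1.3976 × 10^5 = 7995 μM = 7.99 mM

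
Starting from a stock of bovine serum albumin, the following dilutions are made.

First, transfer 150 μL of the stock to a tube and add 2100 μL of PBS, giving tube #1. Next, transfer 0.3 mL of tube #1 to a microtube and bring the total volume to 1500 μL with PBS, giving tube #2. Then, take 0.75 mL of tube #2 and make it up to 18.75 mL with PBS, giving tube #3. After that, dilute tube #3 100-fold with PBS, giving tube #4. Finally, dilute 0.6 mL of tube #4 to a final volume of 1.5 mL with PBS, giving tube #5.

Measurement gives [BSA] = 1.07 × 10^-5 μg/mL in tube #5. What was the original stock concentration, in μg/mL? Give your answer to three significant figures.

Step 1: 150 μL + 2100 μL = 2250 μL total → factor 2250/150 = 15
Step 2: 0.3 mL brought to 1500 μL → factor 1.5/0.3 = 5
Step 3: 0.75 mL brought to 18.75 mL → factor 18.75/0.75 = 25
Step 4: 100-fold → factor 100
Step 5: 0.6 mL brought to 1.5 mL → factor 1.5/0.6 = 2.5
Overall dilution factor = 15 × 5 × 25 × 100 × 2.5 = 4.6875 × 10^5
Stock = 1.07 × 10^-5 μg/mL × 4.6875 × 10^5 = 5.02 μg/mL

5.02 μg/mL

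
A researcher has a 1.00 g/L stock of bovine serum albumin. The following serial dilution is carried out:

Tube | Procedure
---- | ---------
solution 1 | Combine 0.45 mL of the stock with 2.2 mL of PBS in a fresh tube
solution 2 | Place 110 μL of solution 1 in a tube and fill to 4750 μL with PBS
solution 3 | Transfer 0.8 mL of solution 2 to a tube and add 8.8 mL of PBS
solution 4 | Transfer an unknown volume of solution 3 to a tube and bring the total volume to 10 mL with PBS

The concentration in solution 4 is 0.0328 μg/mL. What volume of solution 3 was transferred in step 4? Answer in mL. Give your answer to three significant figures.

1.00 mL

Step 1: 0.45 mL + 2.2 mL = 2.65 mL total → factor 2.65/0.45 = 5.8889
Step 2: 110 μL brought to 4750 μL → factor 4750/110 = 43.182
Step 3: 0.8 mL + 8.8 mL = 9.6 mL total → factor 9.6/0.8 = 12
Step 4: v brought to 10 mL → factor = 10 mL/v
Product of known-step factors = 3051.5
Overall factor = 1.00 g/L / (0.0328 μg/mL) = 30488
Step-4 factor = 30488 / 3051.5 = 9.991
v = 10 mL / 9.991 = 1.00 mL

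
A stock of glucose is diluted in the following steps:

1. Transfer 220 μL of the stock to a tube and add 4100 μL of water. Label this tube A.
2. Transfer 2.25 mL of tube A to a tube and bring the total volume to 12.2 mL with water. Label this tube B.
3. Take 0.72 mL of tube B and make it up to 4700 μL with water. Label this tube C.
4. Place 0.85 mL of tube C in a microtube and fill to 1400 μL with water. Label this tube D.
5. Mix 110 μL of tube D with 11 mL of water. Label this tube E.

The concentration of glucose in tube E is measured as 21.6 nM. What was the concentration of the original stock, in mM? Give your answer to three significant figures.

Step 1: 220 μL + 4100 μL = 4320 μL total → factor 4320/220 = 19.636
Step 2: 2.25 mL brought to 12.2 mL → factor 12.2/2.25 = 5.4222
Step 3: 0.72 mL brought to 4700 μL → factor 4.7/0.72 = 6.5278
Step 4: 0.85 mL brought to 1400 μL → factor 1.4/0.85 = 1.6471
Step 5: 110 μL + 11 mL = 11110 μL total → factor 11110/110 = 101
Overall dilution factor = 19.636 × 5.4222 × 6.5278 × 1.6471 × 101 = 1.1562 × 10^5
Stock = 21.6 nM × 1.1562 × 10^5 = 2.497 × 10^6 nM = 2.50 mM

2.50 mM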